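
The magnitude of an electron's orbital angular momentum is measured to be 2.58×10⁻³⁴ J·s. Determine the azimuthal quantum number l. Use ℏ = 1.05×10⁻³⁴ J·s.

l = 2

Dividing by ℏ: |L|/ℏ ≈ 2.457.
(|L|/ℏ)² = l(l+1) ≈ 6.04 ⇒ l = 2.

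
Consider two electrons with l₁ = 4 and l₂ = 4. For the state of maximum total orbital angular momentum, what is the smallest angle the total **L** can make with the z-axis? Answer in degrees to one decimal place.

By the triangle rule, |l₁ − l₂| ≤ L ≤ l₁ + l₂.
So L can be 0, 1, 2, 3, 4, 5, 6, 7, 8.
The maximum is L = 8, with |L_tot| = ℏ√(8·9) = 6√2 ℏ.
The minimum angle with z is arccos(8/√72) ≈ 19.5°.

θ_min ≈ 19.5°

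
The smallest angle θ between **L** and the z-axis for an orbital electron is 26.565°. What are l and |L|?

l = 4, |L| = 2√5 ℏ ≈ 4.472ℏ

cos θ_min = l/√(l(l+1)) = √(l/(l+1)), so l/(l+1) = cos²(26.565°) = 0.8000.
Thus l = 0.8000/(1 − 0.8000) ≈ 4.
Then |L| = ℏ√(4·5) = 2√5 ℏ.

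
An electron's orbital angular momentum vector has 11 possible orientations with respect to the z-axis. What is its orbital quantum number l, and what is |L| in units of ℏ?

l = 5, |L| = √30 ℏ ≈ 5.477ℏ

2l + 1 = 11 ⇒ l = 5.
Then |L| = √(l(l+1)) ℏ = √30 ℏ.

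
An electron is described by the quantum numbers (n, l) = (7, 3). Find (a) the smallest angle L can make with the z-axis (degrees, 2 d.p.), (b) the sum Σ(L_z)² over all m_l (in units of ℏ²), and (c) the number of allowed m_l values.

cos θ_min = 3/√12, so θ_min ≈ 30.00°.
Σ m_l² = 28, so Σ(L_z)² = 28 ℏ².
There are 2l+1 = 7 values of m_l.

θ_min ≈ 30.00°; Σ(L_z)² = 28 ℏ²; 7 values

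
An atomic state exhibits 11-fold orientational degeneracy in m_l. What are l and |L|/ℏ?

2l + 1 = 11 ⇒ l = 5.
Then |L| = √(l(l+1)) ℏ = √30 ℏ.

l = 5, |L| = √30 ℏ ≈ 5.477ℏ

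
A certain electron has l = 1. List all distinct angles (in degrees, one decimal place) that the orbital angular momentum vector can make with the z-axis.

|L|² = l(l+1)ℏ² = 2ℏ², so |L| = √2 ℏ.
cos θ = m_l/√2 for each m_l ∈ {-1, 0, 1}.

θ ∈ {45.0°, 90.0°, 135.0°}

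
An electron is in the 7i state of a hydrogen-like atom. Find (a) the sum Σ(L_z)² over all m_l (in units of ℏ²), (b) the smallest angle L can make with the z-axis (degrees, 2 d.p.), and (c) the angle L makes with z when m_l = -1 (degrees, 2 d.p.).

Σ(L_z)² = 182 ℏ²; θ_min ≈ 22.21°; θ(m_l=-1) ≈ 98.88°

For 7i, l = 6.
Σ m_l² = 182, so Σ(L_z)² = 182 ℏ².
cos θ_min = 6/√42, so θ_min ≈ 22.21°.
For m_l = -1: cos θ = -1/√42, θ ≈ 98.88°.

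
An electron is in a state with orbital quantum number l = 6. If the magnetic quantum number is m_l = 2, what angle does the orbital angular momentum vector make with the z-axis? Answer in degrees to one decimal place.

|L| = √(l(l+1)) ℏ = √42 ℏ.
L_z = m_l ℏ = 2ℏ.
cos θ = L_z/|L| = 2/√42, so θ ≈ 72.0°.

θ ≈ 72.0°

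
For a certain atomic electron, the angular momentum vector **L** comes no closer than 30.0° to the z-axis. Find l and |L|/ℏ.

At minimum angle, m_l = l, so cos θ = l/√(l(l+1)); cos²θ = l/(l+1) = 0.7500.
l = cos²θ/sin²θ ≈ 3.
Then |L| = ℏ√(3·4) = 2√3 ℏ.

l = 3, |L| = 2√3 ℏ ≈ 3.464ℏ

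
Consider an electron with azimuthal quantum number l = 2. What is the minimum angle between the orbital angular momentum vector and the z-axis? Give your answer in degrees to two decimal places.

θ_min ≈ 35.26°

|L| = ℏ√(l(l+1)) = √6 ℏ.
The smallest angle corresponds to the largest L_z, i.e. m_l = l = 2, giving L_z = 2ℏ.
cos θ_min = 2/√6, so θ_min ≈ 35.26°.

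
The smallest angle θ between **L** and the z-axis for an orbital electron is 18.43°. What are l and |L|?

cos²θ_min = l/(l+1) = 0.9001.
l = cos²θ/sin²θ ≈ 9.
Then |L| = ℏ√(9·10) = 3√10 ℏ.

l = 9, |L| = 3√10 ℏ ≈ 9.487ℏ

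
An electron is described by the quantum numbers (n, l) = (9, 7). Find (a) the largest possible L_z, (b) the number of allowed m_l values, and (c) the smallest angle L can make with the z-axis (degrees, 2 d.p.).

L_z,max = 7ℏ; 15 values; θ_min ≈ 20.70°

L_z,max = lℏ = 7ℏ.
There are 2l+1 = 15 values of m_l.
cos θ_min = 7/√56, so θ_min ≈ 20.70°.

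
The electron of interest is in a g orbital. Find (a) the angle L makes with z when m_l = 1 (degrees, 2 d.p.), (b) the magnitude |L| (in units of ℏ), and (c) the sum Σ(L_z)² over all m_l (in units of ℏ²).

A g state has l = 4.
For m_l = 1: cos θ = 1/√20, θ ≈ 77.08°.
|L| = ℏ√(4·5) = 2√5 ℏ ≈ 4.472ℏ.
Σ m_l² = 60, so Σ(L_z)² = 60 ℏ².

θ(m_l=1) ≈ 77.08°; |L| = 2√5 ℏ ≈ 4.472ℏ; Σ(L_z)² = 60 ℏ²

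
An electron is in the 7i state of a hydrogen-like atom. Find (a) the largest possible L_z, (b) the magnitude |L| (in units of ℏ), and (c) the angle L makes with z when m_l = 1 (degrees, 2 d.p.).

L_z,max = 6ℏ; |L| = √42 ℏ ≈ 6.481ℏ; θ(m_l=1) ≈ 81.12°

The 7i subshell has l = 6.
L_z,max = lℏ = 6ℏ.
|L| = ℏ√(6·7) = √42 ℏ ≈ 6.481ℏ.
For m_l = 1: cos θ = 1/√42, θ ≈ 81.12°.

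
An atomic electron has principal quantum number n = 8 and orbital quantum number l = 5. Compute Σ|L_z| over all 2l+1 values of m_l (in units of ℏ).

m_l ∈ {-5, -4, -3, -2, -1, 0, 1, 2, 3, 4, 5}.
Σ|m_l| = l(l+1) = 30.

Σ|L_z| = 30 ℏ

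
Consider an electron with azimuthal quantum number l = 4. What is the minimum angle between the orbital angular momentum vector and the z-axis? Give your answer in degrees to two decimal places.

|L| = ℏ√(l(l+1)) = 2√5 ℏ.
The smallest angle corresponds to the largest L_z, i.e. m_l = l = 4, giving L_z = 4ℏ.
cos θ_min = 4/√20, so θ_min ≈ 26.57°.

θ_min ≈ 26.57°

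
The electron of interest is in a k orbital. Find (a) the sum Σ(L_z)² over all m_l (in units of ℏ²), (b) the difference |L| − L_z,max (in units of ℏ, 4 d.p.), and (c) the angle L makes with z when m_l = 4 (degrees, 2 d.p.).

Σ(L_z)² = 280 ℏ²; |L|−L_z,max ≈ 0.4833ℏ; θ(m_l=4) ≈ 57.69°

A k state has l = 7.
Σ m_l² = 280, so Σ(L_z)² = 280 ℏ².
|L| − L_z,max = (2√14 − 7)ℏ ≈ 0.4833ℏ.
For m_l = 4: cos θ = 4/√56, θ ≈ 57.69°.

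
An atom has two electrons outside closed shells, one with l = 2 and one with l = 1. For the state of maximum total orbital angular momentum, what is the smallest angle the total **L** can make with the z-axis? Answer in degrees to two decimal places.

Angular momentum addition gives L = |l₁ − l₂|, …, l₁ + l₂.
Allowed values: L = 1, 2, 3.
The maximum is L = 3, with |L_tot| = ℏ√(3·4) = 2√3 ℏ.
The minimum angle with z is arccos(3/√12) ≈ 30.00°.

θ_min ≈ 30.00°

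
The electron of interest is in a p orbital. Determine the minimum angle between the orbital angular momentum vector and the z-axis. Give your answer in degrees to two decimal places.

θ_min ≈ 45.00°

For a p orbital, l = 1.
|L|² = l(l+1)ℏ² = 2ℏ², so |L| = √2 ℏ.
The smallest angle corresponds to the largest L_z, i.e. m_l = l = 1, giving L_z = 1ℏ.
cos θ_min = 1/√2, so θ_min ≈ 45.00°.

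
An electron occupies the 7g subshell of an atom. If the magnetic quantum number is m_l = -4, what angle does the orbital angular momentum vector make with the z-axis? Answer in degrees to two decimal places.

7g means n = 7, l = 4.
|L| = ℏ√(l(l+1)) = 2√5 ℏ.
L_z = m_l ℏ = −4ℏ.
cos θ = L_z/|L| = -4/√20, so θ ≈ 153.43°.

θ ≈ 153.43°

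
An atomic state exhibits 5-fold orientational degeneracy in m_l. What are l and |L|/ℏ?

Since there are 2l+1 = 5 values of m_l, l = 2.
|L| = ℏ√(l(l+1)) = ℏ√(2·3) = √6 ℏ.

l = 2, |L| = √6 ℏ ≈ 2.449ℏ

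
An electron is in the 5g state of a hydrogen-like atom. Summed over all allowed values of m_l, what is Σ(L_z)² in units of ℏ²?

Σ(L_z)² = 60 ℏ²

For 5g, l = 4.
m_l runs from −4 to 4, i.e. {-4, -3, -2, -1, 0, 1, 2, 3, 4}.
Σ m_l² = 2·(1 + 4 + 9 + 16) = 60.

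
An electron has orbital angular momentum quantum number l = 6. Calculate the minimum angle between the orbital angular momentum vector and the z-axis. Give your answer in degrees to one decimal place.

|L| = √(l(l+1)) ℏ = √42 ℏ.
The smallest angle corresponds to the largest L_z, i.e. m_l = l = 6, giving L_z = 6ℏ.
cos θ_min = 6/√42, so θ_min ≈ 22.2°.

θ_min ≈ 22.2°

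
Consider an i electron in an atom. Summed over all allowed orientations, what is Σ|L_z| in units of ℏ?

Σ|L_z| = 42 ℏ

For an i orbital, l = 6.
The allowed m_l values are -6, -5, -4, -3, -2, -1, 0, 1, 2, 3, 4, 5, 6.
Σ|m_l| = 2(1+2+…+6) = 42.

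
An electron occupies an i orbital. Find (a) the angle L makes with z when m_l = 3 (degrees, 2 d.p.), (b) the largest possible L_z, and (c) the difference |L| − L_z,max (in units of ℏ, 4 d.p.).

θ(m_l=3) ≈ 62.42°; L_z,max = 6ℏ; |L|−L_z,max ≈ 0.4807ℏ

I corresponds to l = 6.
For m_l = 3: cos θ = 3/√42, θ ≈ 62.42°.
L_z,max = lℏ = 6ℏ.
|L| − L_z,max = (√42 − 6)ℏ ≈ 0.4807ℏ.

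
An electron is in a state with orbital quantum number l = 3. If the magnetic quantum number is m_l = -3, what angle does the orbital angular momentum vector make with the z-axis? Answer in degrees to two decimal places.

θ ≈ 150.00°

|L|² = l(l+1)ℏ² = 12ℏ², so |L| = 2√3 ℏ.
L_z = m_l ℏ = −3ℏ.
cos θ = L_z/|L| = -3/√12, so θ ≈ 150.00°.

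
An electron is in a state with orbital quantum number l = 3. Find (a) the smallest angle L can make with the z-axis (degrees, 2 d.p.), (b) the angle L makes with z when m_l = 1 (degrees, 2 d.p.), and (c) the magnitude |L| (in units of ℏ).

θ_min ≈ 30.00°; θ(m_l=1) ≈ 73.22°; |L| = 2√3 ℏ ≈ 3.464ℏ

cos θ_min = 3/√12, so θ_min ≈ 30.00°.
For m_l = 1: cos θ = 1/√12, θ ≈ 73.22°.
|L| = ℏ√(3·4) = 2√3 ℏ ≈ 3.464ℏ.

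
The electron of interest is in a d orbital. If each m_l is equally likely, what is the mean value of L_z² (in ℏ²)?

For a d orbital, l = 2.
m_l runs from −2 to 2, i.e. {-2, -1, 0, 1, 2}.
⟨L_z²⟩ = ℏ²·(Σ m_l²)/(2l+1) = ℏ²·10/5 = 2ℏ².

⟨L_z²⟩ = 2 ℏ²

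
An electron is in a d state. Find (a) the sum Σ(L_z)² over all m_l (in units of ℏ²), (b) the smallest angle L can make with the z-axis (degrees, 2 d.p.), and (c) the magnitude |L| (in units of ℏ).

Σ(L_z)² = 10 ℏ²; θ_min ≈ 35.26°; |L| = √6 ℏ ≈ 2.449ℏ

A d state has l = 2.
Σ m_l² = 10, so Σ(L_z)² = 10 ℏ².
cos θ_min = 2/√6, so θ_min ≈ 35.26°.
|L| = ℏ√(2·3) = √6 ℏ ≈ 2.449ℏ.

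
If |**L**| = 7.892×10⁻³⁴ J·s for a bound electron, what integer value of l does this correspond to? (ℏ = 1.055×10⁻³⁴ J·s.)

|L|/ℏ = (7.892×10⁻³⁴)/(1.055×10⁻³⁴) ≈ 7.481.
Set l(l+1) = 55.96; the integer solution is l = 7.

l = 7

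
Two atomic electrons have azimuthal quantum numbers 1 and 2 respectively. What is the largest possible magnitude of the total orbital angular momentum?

|L_tot|_max = 2√3 ℏ ≈ 3.464ℏ

The total orbital quantum number L ranges from |l₁ − l₂| to l₁ + l₂ in integer steps.
L ∈ {1, 2, 3}.
The largest magnitude corresponds to L = 3: |L_tot| = ℏ√(3·4) = 2√3 ℏ.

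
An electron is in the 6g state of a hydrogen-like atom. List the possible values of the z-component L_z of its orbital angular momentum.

6g means n = 6, l = 4.
L_z = m_l ℏ with m_l ranging from −l to +l in integer steps.
For l = 4: m_l ∈ {-4, -3, -2, -1, 0, 1, 2, 3, 4}.

L_z ∈ {−4ℏ, −3ℏ, −2ℏ, −ℏ, 0, ℏ, 2ℏ, 3ℏ, 4ℏ}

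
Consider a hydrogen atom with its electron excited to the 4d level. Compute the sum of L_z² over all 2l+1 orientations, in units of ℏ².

Σ(L_z)² = 10 ℏ²

The 4d level has l = 2.
m_l ∈ {-2, -1, 0, 1, 2}.
Σ m_l² = l(l+1)(2l+1)/3 = 2·3·5/3 = 10.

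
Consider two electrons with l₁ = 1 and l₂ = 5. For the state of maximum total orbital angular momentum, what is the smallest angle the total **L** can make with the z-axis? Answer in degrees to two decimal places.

θ_min ≈ 22.21°

By the triangle rule, |l₁ − l₂| ≤ L ≤ l₁ + l₂.
So L can be 4, 5, 6.
The maximum is L = 6, with |L_tot| = ℏ√(6·7) = √42 ℏ.
The minimum angle with z is arccos(6/√42) ≈ 22.21°.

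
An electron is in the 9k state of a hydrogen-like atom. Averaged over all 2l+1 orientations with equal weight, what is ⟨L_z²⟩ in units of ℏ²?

The 9k subshell has l = 7.
m_l runs from −7 to 7, i.e. {-7, -6, -5, -4, -3, -2, -1, 0, 1, 2, 3, 4, 5, 6, 7}.
⟨L_z²⟩ = ℏ²·(Σ m_l²)/(2l+1) = ℏ²·280/15 = 18.67ℏ².

⟨L_z²⟩ = 18.67 ℏ²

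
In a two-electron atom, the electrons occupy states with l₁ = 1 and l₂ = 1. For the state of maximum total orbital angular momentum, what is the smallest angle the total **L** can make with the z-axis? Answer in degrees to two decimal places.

θ_min ≈ 35.26°

Angular momentum addition gives L = |l₁ − l₂|, …, l₁ + l₂.
Allowed values: L = 0, 1, 2.
The maximum is L = 2, with |L_tot| = ℏ√(2·3) = √6 ℏ.
The minimum angle with z is arccos(2/√6) ≈ 35.26°.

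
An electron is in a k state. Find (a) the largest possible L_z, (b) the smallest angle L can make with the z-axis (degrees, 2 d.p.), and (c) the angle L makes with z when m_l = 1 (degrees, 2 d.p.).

L_z,max = 7ℏ; θ_min ≈ 20.70°; θ(m_l=1) ≈ 82.32°

K corresponds to l = 7.
L_z,max = lℏ = 7ℏ.
cos θ_min = 7/√56, so θ_min ≈ 20.70°.
For m_l = 1: cos θ = 1/√56, θ ≈ 82.32°.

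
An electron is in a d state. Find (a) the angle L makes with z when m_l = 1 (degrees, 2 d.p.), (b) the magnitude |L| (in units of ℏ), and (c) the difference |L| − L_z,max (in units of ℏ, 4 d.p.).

θ(m_l=1) ≈ 65.91°; |L| = √6 ℏ ≈ 2.449ℏ; |L|−L_z,max ≈ 0.4495ℏ

A d state has l = 2.
For m_l = 1: cos θ = 1/√6, θ ≈ 65.91°.
|L| = ℏ√(2·3) = √6 ℏ ≈ 2.449ℏ.
|L| − L_z,max = (√6 − 2)ℏ ≈ 0.4495ℏ.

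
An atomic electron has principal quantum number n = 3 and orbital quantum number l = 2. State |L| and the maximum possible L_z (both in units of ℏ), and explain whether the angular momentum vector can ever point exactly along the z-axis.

|L| = √6 ℏ ≈ 2.4495ℏ, while L_z,max = lℏ = 2ℏ.
Since |L| > L_z,max, the vector can never point exactly along z; the closest it comes is θ_min = arccos(2/√6) ≈ 35.3°.

No: L_z,max = 2ℏ < |L| = √6 ℏ ≈ 2.449ℏ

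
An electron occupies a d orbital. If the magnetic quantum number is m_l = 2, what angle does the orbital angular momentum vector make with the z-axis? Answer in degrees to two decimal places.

θ ≈ 35.26°

The letter d corresponds to l = 2.
|L|² = l(l+1)ℏ² = 6ℏ², so |L| = √6 ℏ.
L_z = m_l ℏ = 2ℏ.
cos θ = L_z/|L| = 2/√6, so θ ≈ 35.26°.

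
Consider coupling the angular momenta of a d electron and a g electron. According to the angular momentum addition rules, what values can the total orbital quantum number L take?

L runs from |2 − 4| = 2 to 2 + 4 = 6.
L ∈ {2, 3, 4, 5, 6}.

L = 2, 3, 4, 5, 6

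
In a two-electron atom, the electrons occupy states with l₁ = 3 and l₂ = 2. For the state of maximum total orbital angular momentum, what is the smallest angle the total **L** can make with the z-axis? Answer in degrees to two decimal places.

L runs from |3 − 2| = 1 to 3 + 2 = 5.
Allowed values: L = 1, 2, 3, 4, 5.
The maximum is L = 5, with |L_tot| = ℏ√(5·6) = √30 ℏ.
The minimum angle with z is arccos(5/√30) ≈ 24.09°.

θ_min ≈ 24.09°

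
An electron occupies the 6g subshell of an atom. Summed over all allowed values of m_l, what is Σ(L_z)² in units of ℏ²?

Σ(L_z)² = 60 ℏ²

For 6g, l = 4.
The allowed m_l values are -4, -3, -2, -1, 0, 1, 2, 3, 4.
Σ m_l² = 2·(1 + 4 + 9 + 16) = 60.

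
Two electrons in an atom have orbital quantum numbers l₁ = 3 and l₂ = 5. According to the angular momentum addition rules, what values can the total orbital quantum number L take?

The total orbital quantum number L ranges from |l₁ − l₂| to l₁ + l₂ in integer steps.
So L can be 2, 3, 4, 5, 6, 7, 8.

L = 2, 3, 4, 5, 6, 7, 8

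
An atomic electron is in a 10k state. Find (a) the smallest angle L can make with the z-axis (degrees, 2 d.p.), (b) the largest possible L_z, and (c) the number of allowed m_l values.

θ_min ≈ 20.70°; L_z,max = 7ℏ; 15 values

10k means n = 10, l = 7.
cos θ_min = 7/√56, so θ_min ≈ 20.70°.
L_z,max = lℏ = 7ℏ.
There are 2l+1 = 15 values of m_l.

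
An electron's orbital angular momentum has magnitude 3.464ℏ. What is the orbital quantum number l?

Since |L|² = l(l+1)ℏ², l(l+1) = 12.
The positive root is l = 3.

l = 3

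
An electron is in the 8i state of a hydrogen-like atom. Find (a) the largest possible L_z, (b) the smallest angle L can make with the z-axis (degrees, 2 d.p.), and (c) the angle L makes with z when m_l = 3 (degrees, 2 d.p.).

For 8i, l = 6.
L_z,max = lℏ = 6ℏ.
cos θ_min = 6/√42, so θ_min ≈ 22.21°.
For m_l = 3: cos θ = 3/√42, θ ≈ 62.42°.

L_z,max = 6ℏ; θ_min ≈ 22.21°; θ(m_l=3) ≈ 62.42°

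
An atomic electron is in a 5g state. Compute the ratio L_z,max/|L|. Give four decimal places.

L_z,max/|L| = 0.8944

The 5g subshell has l = 4.
|L| = 2√5 ℏ ≈ 4.4721ℏ, while L_z,max = lℏ = 4ℏ.
L_z,max/|L| = 4/√20 = 0.8944.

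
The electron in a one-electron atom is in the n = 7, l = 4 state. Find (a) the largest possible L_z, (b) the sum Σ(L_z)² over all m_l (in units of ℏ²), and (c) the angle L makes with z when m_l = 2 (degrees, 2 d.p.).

L_z,max = 4ℏ; Σ(L_z)² = 60 ℏ²; θ(m_l=2) ≈ 63.43°

L_z,max = lℏ = 4ℏ.
Σ m_l² = 60, so Σ(L_z)² = 60 ℏ².
For m_l = 2: cos θ = 2/√20, θ ≈ 63.43°.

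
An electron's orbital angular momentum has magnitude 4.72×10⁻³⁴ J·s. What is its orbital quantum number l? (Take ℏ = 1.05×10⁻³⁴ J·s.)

l = 4

|L|/ℏ = (4.72×10⁻³⁴)/(1.05×10⁻³⁴) ≈ 4.495.
l(l+1) ≈ 4.495² ≈ 20.21, so l = 4.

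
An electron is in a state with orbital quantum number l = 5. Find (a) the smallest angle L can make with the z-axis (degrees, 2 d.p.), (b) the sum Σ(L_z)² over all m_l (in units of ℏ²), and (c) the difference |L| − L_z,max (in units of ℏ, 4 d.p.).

cos θ_min = 5/√30, so θ_min ≈ 24.09°.
Σ m_l² = 110, so Σ(L_z)² = 110 ℏ².
|L| − L_z,max = (√30 − 5)ℏ ≈ 0.4772ℏ.

θ_min ≈ 24.09°; Σ(L_z)² = 110 ℏ²; |L|−L_z,max ≈ 0.4772ℏ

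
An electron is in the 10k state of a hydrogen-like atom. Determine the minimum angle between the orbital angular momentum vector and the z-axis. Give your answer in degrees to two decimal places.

θ_min ≈ 20.70°

10k means n = 10, l = 7.
|L| = √(l(l+1)) ℏ = 2√14 ℏ.
The smallest angle corresponds to the largest L_z, i.e. m_l = l = 7, giving L_z = 7ℏ.
cos θ_min = 7/√56, so θ_min ≈ 20.70°.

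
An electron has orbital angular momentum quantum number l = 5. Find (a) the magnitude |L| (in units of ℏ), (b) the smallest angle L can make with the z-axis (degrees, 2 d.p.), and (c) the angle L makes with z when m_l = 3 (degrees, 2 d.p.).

|L| = √30 ℏ ≈ 5.477ℏ; θ_min ≈ 24.09°; θ(m_l=3) ≈ 56.79°

|L| = ℏ√(5·6) = √30 ℏ ≈ 5.477ℏ.
cos θ_min = 5/√30, so θ_min ≈ 24.09°.
For m_l = 3: cos θ = 3/√30, θ ≈ 56.79°.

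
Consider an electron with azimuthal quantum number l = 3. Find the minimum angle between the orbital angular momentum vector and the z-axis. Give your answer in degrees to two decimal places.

θ_min ≈ 30.00°

|L| = ℏ√(l(l+1)) = 2√3 ℏ.
The smallest angle corresponds to the largest L_z, i.e. m_l = l = 3, giving L_z = 3ℏ.
cos θ_min = 3/√12, so θ_min ≈ 30.00°.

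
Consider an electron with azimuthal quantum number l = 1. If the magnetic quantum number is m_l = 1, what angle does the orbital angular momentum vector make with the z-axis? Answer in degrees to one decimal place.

θ ≈ 45.0°

|L| = ℏ√(l(l+1)) = √2 ℏ.
L_z = m_l ℏ = 1ℏ.
cos θ = L_z/|L| = 1/√2, so θ ≈ 45.0°.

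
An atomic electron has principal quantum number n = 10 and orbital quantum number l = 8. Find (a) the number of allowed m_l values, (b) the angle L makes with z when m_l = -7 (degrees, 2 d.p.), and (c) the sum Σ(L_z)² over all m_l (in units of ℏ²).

17 values; θ(m_l=-7) ≈ 145.58°; Σ(L_z)² = 408 ℏ²

There are 2l+1 = 17 values of m_l.
For m_l = -7: cos θ = -7/√72, θ ≈ 145.58°.
Σ m_l² = 408, so Σ(L_z)² = 408 ℏ².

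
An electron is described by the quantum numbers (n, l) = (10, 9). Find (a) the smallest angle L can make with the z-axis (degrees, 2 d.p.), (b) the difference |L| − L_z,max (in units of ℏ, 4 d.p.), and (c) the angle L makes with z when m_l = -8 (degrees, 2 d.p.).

cos θ_min = 9/√90, so θ_min ≈ 18.43°.
|L| − L_z,max = (3√10 − 9)ℏ ≈ 0.4868ℏ.
For m_l = -8: cos θ = -8/√90, θ ≈ 147.49°.

θ_min ≈ 18.43°; |L|−L_z,max ≈ 0.4868ℏ; θ(m_l=-8) ≈ 147.49°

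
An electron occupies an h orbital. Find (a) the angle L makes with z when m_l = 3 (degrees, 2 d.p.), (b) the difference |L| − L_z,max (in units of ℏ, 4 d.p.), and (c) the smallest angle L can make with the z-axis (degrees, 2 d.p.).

The letter h corresponds to l = 5.
For m_l = 3: cos θ = 3/√30, θ ≈ 56.79°.
|L| − L_z,max = (√30 − 5)ℏ ≈ 0.4772ℏ.
cos θ_min = 5/√30, so θ_min ≈ 24.09°.

θ(m_l=3) ≈ 56.79°; |L|−L_z,max ≈ 0.4772ℏ; θ_min ≈ 24.09°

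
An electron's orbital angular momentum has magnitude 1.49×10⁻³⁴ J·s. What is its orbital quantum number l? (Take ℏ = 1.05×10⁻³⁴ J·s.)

l = 1

In units of ℏ, |L| ≈ 1.419.
Set l(l+1) = 2.01; the integer solution is l = 1.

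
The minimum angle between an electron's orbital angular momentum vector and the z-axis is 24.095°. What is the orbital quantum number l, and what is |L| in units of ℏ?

cos θ_min = l/√(l(l+1)) = √(l/(l+1)), so l/(l+1) = cos²(24.095°) = 0.8333.
Solving: l = 5.
Then |L| = ℏ√(5·6) = √30 ℏ.

l = 5, |L| = √30 ℏ ≈ 5.477ℏ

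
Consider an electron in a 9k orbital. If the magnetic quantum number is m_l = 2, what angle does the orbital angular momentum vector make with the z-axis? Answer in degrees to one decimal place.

θ ≈ 74.5°

For 9k, l = 7.
|L|² = l(l+1)ℏ² = 56ℏ², so |L| = 2√14 ℏ.
L_z = m_l ℏ = 2ℏ.
cos θ = L_z/|L| = 2/√56, so θ ≈ 74.5°.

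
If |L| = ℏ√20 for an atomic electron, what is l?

l = 4

(|L|/ℏ)² = l(l+1) = 20.
The positive root is l = 4.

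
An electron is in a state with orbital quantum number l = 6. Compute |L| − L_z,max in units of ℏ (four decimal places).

|L| = √42 ℏ ≈ 6.4807ℏ, while L_z,max = lℏ = 6ℏ.
The difference is (√42 − 6)ℏ ≈ 0.4807ℏ.

|L| − L_z,max ≈ 0.4807ℏ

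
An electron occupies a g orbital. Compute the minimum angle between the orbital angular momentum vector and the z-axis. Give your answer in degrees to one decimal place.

The letter g corresponds to l = 4.
|L| = √(l(l+1)) ℏ = 2√5 ℏ.
The smallest angle corresponds to the largest L_z, i.e. m_l = l = 4, giving L_z = 4ℏ.
cos θ_min = 4/√20, so θ_min ≈ 26.6°.

θ_min ≈ 26.6°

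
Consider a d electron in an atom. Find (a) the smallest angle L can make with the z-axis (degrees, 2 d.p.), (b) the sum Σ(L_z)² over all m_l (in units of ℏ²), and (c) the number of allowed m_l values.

The letter d corresponds to l = 2.
cos θ_min = 2/√6, so θ_min ≈ 35.26°.
Σ m_l² = 10, so Σ(L_z)² = 10 ℏ².
There are 2l+1 = 5 values of m_l.

θ_min ≈ 35.26°; Σ(L_z)² = 10 ℏ²; 5 values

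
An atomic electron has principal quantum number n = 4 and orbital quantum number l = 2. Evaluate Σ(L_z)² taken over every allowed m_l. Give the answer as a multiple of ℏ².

m_l runs from −2 to 2, i.e. {-2, -1, 0, 1, 2}.
Summing m² from −2 to 2: Σ m_l² = 10.

Σ(L_z)² = 10 ℏ²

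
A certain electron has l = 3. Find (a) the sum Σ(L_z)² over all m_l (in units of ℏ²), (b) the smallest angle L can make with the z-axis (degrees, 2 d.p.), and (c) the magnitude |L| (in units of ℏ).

Σ(L_z)² = 28 ℏ²; θ_min ≈ 30.00°; |L| = 2√3 ℏ ≈ 3.464ℏ

Σ m_l² = 28, so Σ(L_z)² = 28 ℏ².
cos θ_min = 3/√12, so θ_min ≈ 30.00°.
|L| = ℏ√(3·4) = 2√3 ℏ ≈ 3.464ℏ.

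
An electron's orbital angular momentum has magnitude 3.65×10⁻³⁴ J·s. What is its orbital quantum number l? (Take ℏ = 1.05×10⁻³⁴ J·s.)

Dividing by ℏ: |L|/ℏ ≈ 3.476.
l(l+1) ≈ 3.476² ≈ 12.08, so l = 3.

l = 3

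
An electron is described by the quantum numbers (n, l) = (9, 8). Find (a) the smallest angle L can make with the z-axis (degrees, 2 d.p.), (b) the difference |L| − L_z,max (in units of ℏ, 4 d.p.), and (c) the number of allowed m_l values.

cos θ_min = 8/√72, so θ_min ≈ 19.47°.
|L| − L_z,max = (6√2 − 8)ℏ ≈ 0.4853ℏ.
There are 2l+1 = 17 values of m_l.

θ_min ≈ 19.47°; |L|−L_z,max ≈ 0.4853ℏ; 17 values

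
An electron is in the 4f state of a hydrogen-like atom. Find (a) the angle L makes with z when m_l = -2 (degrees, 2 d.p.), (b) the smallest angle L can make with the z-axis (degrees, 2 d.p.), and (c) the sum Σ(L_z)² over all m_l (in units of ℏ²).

θ(m_l=-2) ≈ 125.26°; θ_min ≈ 30.00°; Σ(L_z)² = 28 ℏ²

4f means n = 4, l = 3.
For m_l = -2: cos θ = -2/√12, θ ≈ 125.26°.
cos θ_min = 3/√12, so θ_min ≈ 30.00°.
Σ m_l² = 28, so Σ(L_z)² = 28 ℏ².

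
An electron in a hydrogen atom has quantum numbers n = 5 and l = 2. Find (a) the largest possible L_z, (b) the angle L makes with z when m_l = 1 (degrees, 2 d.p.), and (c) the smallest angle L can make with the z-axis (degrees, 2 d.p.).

L_z,max = 2ℏ; θ(m_l=1) ≈ 65.91°; θ_min ≈ 35.26°

L_z,max = lℏ = 2ℏ.
For m_l = 1: cos θ = 1/√6, θ ≈ 65.91°.
cos θ_min = 2/√6, so θ_min ≈ 35.26°.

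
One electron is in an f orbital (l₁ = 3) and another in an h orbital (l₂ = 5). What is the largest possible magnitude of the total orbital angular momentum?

The total orbital quantum number L ranges from |l₁ − l₂| to l₁ + l₂ in integer steps.
So L can be 2, 3, 4, 5, 6, 7, 8.
The largest magnitude corresponds to L = 8: |L_tot| = ℏ√(8·9) = 6√2 ℏ.

|L_tot|_max = 6√2 ℏ ≈ 8.485ℏ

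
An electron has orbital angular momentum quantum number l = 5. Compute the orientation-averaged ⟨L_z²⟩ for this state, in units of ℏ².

⟨L_z²⟩ = 10 ℏ²

m_l ∈ {-5, -4, -3, -2, -1, 0, 1, 2, 3, 4, 5}.
⟨L_z²⟩ = ℏ²·(Σ m_l²)/(2l+1) = ℏ²·110/11 = 10ℏ².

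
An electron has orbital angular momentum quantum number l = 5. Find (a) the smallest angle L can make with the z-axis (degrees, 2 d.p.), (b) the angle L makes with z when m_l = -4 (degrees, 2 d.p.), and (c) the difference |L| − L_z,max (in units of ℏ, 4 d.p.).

cos θ_min = 5/√30, so θ_min ≈ 24.09°.
For m_l = -4: cos θ = -4/√30, θ ≈ 136.91°.
|L| − L_z,max = (√30 − 5)ℏ ≈ 0.4772ℏ.

θ_min ≈ 24.09°; θ(m_l=-4) ≈ 136.91°; |L|−L_z,max ≈ 0.4772ℏ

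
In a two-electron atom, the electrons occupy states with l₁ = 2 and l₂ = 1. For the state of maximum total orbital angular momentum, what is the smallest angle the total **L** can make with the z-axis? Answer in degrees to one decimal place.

The total orbital quantum number L ranges from |l₁ − l₂| to l₁ + l₂ in integer steps.
L ∈ {1, 2, 3}.
The maximum is L = 3, with |L_tot| = ℏ√(3·4) = 2√3 ℏ.
The minimum angle with z is arccos(3/√12) ≈ 30.0°.

θ_min ≈ 30.0°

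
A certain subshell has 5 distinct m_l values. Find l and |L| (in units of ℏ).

5 = 2l + 1, so l = (5−1)/2 = 2.
|L| = ℏ√(l(l+1)) = ℏ√(2·3) = √6 ℏ.

l = 2, |L| = √6 ℏ ≈ 2.449ℏ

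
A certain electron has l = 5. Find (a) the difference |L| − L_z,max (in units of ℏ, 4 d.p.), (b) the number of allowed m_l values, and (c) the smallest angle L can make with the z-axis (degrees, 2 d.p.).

|L|−L_z,max ≈ 0.4772ℏ; 11 values; θ_min ≈ 24.09°

|L| − L_z,max = (√30 − 5)ℏ ≈ 0.4772ℏ.
There are 2l+1 = 11 values of m_l.
cos θ_min = 5/√30, so θ_min ≈ 24.09°.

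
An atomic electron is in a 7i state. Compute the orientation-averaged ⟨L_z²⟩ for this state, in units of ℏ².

The 7i subshell has l = 6.
The allowed m_l values are -6, -5, -4, -3, -2, -1, 0, 1, 2, 3, 4, 5, 6.
Average of L_z² over 13 states: 182/13 ℏ² = 14 ℏ².

⟨L_z²⟩ = 14 ℏ²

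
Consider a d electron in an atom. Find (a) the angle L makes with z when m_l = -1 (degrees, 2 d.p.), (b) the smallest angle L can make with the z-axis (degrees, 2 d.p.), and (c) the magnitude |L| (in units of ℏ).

θ(m_l=-1) ≈ 114.09°; θ_min ≈ 35.26°; |L| = √6 ℏ ≈ 2.449ℏ

For a d orbital, l = 2.
For m_l = -1: cos θ = -1/√6, θ ≈ 114.09°.
cos θ_min = 2/√6, so θ_min ≈ 35.26°.
|L| = ℏ√(2·3) = √6 ℏ ≈ 2.449ℏ.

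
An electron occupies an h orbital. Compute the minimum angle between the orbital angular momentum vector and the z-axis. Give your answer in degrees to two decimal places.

An h state has l = 5.
|L| = ℏ√(l(l+1)) = √30 ℏ.
The smallest angle corresponds to the largest L_z, i.e. m_l = l = 5, giving L_z = 5ℏ.
cos θ_min = 5/√30, so θ_min ≈ 24.09°.

θ_min ≈ 24.09°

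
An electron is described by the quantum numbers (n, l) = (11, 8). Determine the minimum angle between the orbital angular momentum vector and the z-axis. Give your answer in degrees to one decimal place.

θ_min ≈ 19.5°

|L| = ℏ√(l(l+1)) = 6√2 ℏ.
The smallest angle corresponds to the largest L_z, i.e. m_l = l = 8, giving L_z = 8ℏ.
cos θ_min = 8/√72, so θ_min ≈ 19.5°.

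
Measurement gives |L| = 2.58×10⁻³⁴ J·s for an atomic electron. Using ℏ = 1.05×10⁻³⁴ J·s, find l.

Dividing by ℏ: |L|/ℏ ≈ 2.457.
(|L|/ℏ)² = l(l+1) ≈ 6.04 ⇒ l = 2.

l = 2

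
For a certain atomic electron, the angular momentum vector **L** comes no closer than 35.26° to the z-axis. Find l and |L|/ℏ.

l = 2, |L| = √6 ℏ ≈ 2.449ℏ

cos²θ_min = l/(l+1) = 0.6667.
Solving: l = 2.
Then |L| = ℏ√(2·3) = √6 ℏ.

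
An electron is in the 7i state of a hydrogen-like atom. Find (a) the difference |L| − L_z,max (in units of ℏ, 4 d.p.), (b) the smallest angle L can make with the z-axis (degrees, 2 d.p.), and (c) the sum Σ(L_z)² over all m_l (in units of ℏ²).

|L|−L_z,max ≈ 0.4807ℏ; θ_min ≈ 22.21°; Σ(L_z)² = 182 ℏ²

7i means n = 7, l = 6.
|L| − L_z,max = (√42 − 6)ℏ ≈ 0.4807ℏ.
cos θ_min = 6/√42, so θ_min ≈ 22.21°.
Σ m_l² = 182, so Σ(L_z)² = 182 ℏ².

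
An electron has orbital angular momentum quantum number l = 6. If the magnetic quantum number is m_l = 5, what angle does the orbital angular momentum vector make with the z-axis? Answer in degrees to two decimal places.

θ ≈ 39.51°

|L|² = l(l+1)ℏ² = 42ℏ², so |L| = √42 ℏ.
L_z = m_l ℏ = 5ℏ.
cos θ = L_z/|L| = 5/√42, so θ ≈ 39.51°.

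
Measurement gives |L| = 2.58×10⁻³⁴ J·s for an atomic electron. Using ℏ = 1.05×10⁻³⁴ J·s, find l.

|L|/ℏ = (2.58×10⁻³⁴)/(1.05×10⁻³⁴) ≈ 2.457.
l(l+1) ≈ 2.457² ≈ 6.04, so l = 2.

l = 2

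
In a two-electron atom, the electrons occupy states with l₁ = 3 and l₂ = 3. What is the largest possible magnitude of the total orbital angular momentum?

|L_tot|_max = √42 ℏ ≈ 6.481ℏ

The total orbital quantum number L ranges from |l₁ − l₂| to l₁ + l₂ in integer steps.
L ∈ {0, 1, 2, 3, 4, 5, 6}.
The largest magnitude corresponds to L = 6: |L_tot| = ℏ√(6·7) = √42 ℏ.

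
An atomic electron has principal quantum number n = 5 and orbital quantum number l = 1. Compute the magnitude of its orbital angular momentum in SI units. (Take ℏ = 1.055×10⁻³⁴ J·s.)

|L| = 1.492×10⁻³⁴ J·s

|L| = ℏ√(l(l+1)) = ℏ√(1·2) = √2 ℏ
Numerically, |L| = 1.414 × (1.055×10⁻³⁴ J·s) = 1.492×10⁻³⁴ J·s.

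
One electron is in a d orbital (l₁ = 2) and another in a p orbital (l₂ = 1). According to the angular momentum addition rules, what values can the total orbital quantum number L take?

L runs from |2 − 1| = 1 to 2 + 1 = 3.
L ∈ {1, 2, 3}.

L = 1, 2, 3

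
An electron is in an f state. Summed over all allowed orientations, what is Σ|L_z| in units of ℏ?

Σ|L_z| = 12 ℏ

The letter f corresponds to l = 3.
m_l runs from −3 to 3, i.e. {-3, -2, -1, 0, 1, 2, 3}.
Σ|m_l| = l(l+1) = 12.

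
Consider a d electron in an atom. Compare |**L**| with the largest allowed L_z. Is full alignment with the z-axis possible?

No: L_z,max = 2ℏ < |L| = √6 ℏ ≈ 2.449ℏ

D corresponds to l = 2.
|L| = √6 ℏ ≈ 2.4495ℏ, while L_z,max = lℏ = 2ℏ.
Since |L| > L_z,max, the vector can never point exactly along z; the closest it comes is θ_min = arccos(2/√6) ≈ 35.3°.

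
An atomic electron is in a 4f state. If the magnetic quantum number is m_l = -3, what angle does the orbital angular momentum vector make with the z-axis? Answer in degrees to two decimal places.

θ ≈ 150.00°

4f means n = 4, l = 3.
|L|² = l(l+1)ℏ² = 12ℏ², so |L| = 2√3 ℏ.
L_z = m_l ℏ = −3ℏ.
cos θ = L_z/|L| = -3/√12, so θ ≈ 150.00°.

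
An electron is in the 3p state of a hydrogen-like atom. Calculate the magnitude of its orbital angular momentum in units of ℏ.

|L| = √2 ℏ ≈ 1.414ℏ

3p means n = 3, l = 1.
|L| = ℏ√(l(l+1)) = ℏ√(1·2) = √2 ℏ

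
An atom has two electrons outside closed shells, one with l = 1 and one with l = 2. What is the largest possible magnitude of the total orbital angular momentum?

L runs from |1 − 2| = 1 to 1 + 2 = 3.
Allowed values: L = 1, 2, 3.
The largest magnitude corresponds to L = 3: |L_tot| = ℏ√(3·4) = 2√3 ℏ.

|L_tot|_max = 2√3 ℏ ≈ 3.464ℏ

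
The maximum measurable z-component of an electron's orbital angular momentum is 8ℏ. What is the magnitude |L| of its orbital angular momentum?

|L| = 6√2 ℏ ≈ 8.485ℏ

The maximum L_z equals lℏ, giving l = 8.
Then |L| = ℏ√(8·9) = 6√2 ℏ.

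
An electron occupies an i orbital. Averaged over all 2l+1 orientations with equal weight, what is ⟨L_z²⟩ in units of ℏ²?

The letter i corresponds to l = 6.
The allowed m_l values are -6, -5, -4, -3, -2, -1, 0, 1, 2, 3, 4, 5, 6.
Average of L_z² over 13 states: 182/13 ℏ² = 14 ℏ².

⟨L_z²⟩ = 14 ℏ²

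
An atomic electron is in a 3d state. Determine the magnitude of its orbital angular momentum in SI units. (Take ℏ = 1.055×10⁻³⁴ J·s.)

|L| = 2.584×10⁻³⁴ J·s

For 3d, l = 2.
|L| = ℏ√(l(l+1)) = ℏ√(2·3) = √6 ℏ
Numerically, |L| = 2.449 × (1.055×10⁻³⁴ J·s) = 2.584×10⁻³⁴ J·s.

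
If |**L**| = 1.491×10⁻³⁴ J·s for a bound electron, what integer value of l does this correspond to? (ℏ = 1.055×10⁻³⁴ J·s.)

Dividing by ℏ: |L|/ℏ ≈ 1.413.
(|L|/ℏ)² = l(l+1) ≈ 2.00 ⇒ l = 1.

l = 1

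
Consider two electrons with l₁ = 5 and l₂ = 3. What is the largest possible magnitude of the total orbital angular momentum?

Angular momentum addition gives L = |l₁ − l₂|, …, l₁ + l₂.
Allowed values: L = 2, 3, 4, 5, 6, 7, 8.
The largest magnitude corresponds to L = 8: |L_tot| = ℏ√(8·9) = 6√2 ℏ.

|L_tot|_max = 6√2 ℏ ≈ 8.485ℏ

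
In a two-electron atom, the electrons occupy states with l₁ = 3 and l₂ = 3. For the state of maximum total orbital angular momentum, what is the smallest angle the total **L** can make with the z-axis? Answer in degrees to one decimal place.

θ_min ≈ 22.2°

Angular momentum addition gives L = |l₁ − l₂|, …, l₁ + l₂.
Allowed values: L = 0, 1, 2, 3, 4, 5, 6.
The maximum is L = 6, with |L_tot| = ℏ√(6·7) = √42 ℏ.
The minimum angle with z is arccos(6/√42) ≈ 22.2°.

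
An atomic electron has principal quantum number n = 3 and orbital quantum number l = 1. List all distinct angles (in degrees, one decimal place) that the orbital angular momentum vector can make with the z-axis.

|L| = √(l(l+1)) ℏ = √2 ℏ.
cos θ = m_l/√2 for each m_l ∈ {-1, 0, 1}.

θ ∈ {45.0°, 90.0°, 135.0°}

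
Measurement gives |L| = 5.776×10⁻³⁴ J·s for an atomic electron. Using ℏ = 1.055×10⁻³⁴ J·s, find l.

|L|/ℏ = (5.776×10⁻³⁴)/(1.055×10⁻³⁴) ≈ 5.475.
Set l(l+1) = 29.97; the integer solution is l = 5.

l = 5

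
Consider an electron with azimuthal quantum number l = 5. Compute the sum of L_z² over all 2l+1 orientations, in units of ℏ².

Σ(L_z)² = 110 ℏ²

m_l ∈ {-5, -4, -3, -2, -1, 0, 1, 2, 3, 4, 5}.
Σ m_l² = 2·(1 + 4 + 9 + 16 + 25) = 110.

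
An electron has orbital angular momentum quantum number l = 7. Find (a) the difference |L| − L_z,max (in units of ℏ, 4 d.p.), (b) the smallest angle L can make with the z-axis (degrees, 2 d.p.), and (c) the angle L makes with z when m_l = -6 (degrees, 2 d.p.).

|L| − L_z,max = (2√14 − 7)ℏ ≈ 0.4833ℏ.
cos θ_min = 7/√56, so θ_min ≈ 20.70°.
For m_l = -6: cos θ = -6/√56, θ ≈ 143.30°.

|L|−L_z,max ≈ 0.4833ℏ; θ_min ≈ 20.70°; θ(m_l=-6) ≈ 143.30°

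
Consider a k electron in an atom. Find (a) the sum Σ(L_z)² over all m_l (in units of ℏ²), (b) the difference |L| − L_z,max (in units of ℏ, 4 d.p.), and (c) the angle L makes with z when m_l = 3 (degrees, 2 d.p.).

A k state has l = 7.
Σ m_l² = 280, so Σ(L_z)² = 280 ℏ².
|L| − L_z,max = (2√14 − 7)ℏ ≈ 0.4833ℏ.
For m_l = 3: cos θ = 3/√56, θ ≈ 66.37°.

Σ(L_z)² = 280 ℏ²; |L|−L_z,max ≈ 0.4833ℏ; θ(m_l=3) ≈ 66.37°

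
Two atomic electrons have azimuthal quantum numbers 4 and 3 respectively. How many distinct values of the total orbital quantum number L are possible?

7

The total orbital quantum number L ranges from |l₁ − l₂| to l₁ + l₂ in integer steps.
Allowed values: L = 1, 2, 3, 4, 5, 6, 7.
That is 7 values.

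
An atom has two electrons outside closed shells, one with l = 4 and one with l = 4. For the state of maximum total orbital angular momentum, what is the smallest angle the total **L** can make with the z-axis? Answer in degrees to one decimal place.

θ_min ≈ 19.5°

L runs from |4 − 4| = 0 to 4 + 4 = 8.
So L can be 0, 1, 2, 3, 4, 5, 6, 7, 8.
The maximum is L = 8, with |L_tot| = ℏ√(8·9) = 6√2 ℏ.
The minimum angle with z is arccos(8/√72) ≈ 19.5°.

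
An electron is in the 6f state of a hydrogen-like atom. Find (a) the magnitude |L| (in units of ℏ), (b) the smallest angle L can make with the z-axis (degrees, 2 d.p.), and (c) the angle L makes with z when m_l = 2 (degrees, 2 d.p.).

The 6f subshell has l = 3.
|L| = ℏ√(3·4) = 2√3 ℏ ≈ 3.464ℏ.
cos θ_min = 3/√12, so θ_min ≈ 30.00°.
For m_l = 2: cos θ = 2/√12, θ ≈ 54.74°.

|L| = 2√3 ℏ ≈ 3.464ℏ; θ_min ≈ 30.00°; θ(m_l=2) ≈ 54.74°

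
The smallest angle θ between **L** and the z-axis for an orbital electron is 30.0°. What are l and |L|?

l = 3, |L| = 2√3 ℏ ≈ 3.464ℏ

cos θ_min = l/√(l(l+1)) = √(l/(l+1)), so l/(l+1) = cos²(30.0°) = 0.7500.
l = cos²θ/sin²θ ≈ 3.
Then |L| = ℏ√(3·4) = 2√3 ℏ.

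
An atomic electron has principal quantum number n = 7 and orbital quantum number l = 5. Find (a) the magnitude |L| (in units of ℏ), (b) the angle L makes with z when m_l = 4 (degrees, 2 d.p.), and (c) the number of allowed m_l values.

|L| = √30 ℏ ≈ 5.477ℏ; θ(m_l=4) ≈ 43.09°; 11 values

|L| = ℏ√(5·6) = √30 ℏ ≈ 5.477ℏ.
For m_l = 4: cos θ = 4/√30, θ ≈ 43.09°.
There are 2l+1 = 11 values of m_l.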